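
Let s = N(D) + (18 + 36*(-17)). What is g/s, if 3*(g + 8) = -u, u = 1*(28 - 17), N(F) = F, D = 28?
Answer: 35/1698 ≈ 0.020612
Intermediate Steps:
u = 11 (u = 1*11 = 11)
s = -566 (s = 28 + (18 + 36*(-17)) = 28 + (18 - 612) = 28 - 594 = -566)
g = -35/3 (g = -8 + (-1*11)/3 = -8 + (1/3)*(-11) = -8 - 11/3 = -35/3 ≈ -11.667)
g/s = -35/3/(-566) = -35/3*(-1/566) = 35/1698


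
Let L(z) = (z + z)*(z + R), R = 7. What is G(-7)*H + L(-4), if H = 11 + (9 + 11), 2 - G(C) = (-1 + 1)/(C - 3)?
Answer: 38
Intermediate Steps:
G(C) = 2 (G(C) = 2 - (-1 + 1)/(C - 3) = 2 - 0/(-3 + C) = 2 - 1*0 = 2 + 0 = 2)
L(z) = 2*z*(7 + z) (L(z) = (z + z)*(z + 7) = (2*z)*(7 + z) = 2*z*(7 + z))
H = 31 (H = 11 + 20 = 31)
G(-7)*H + L(-4) = 2*31 + 2*(-4)*(7 - 4) = 62 + 2*(-4)*3 = 62 - 24 = 38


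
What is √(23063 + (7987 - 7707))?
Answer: √23343 ≈ 152.78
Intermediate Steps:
√(23063 + (7987 - 7707)) = √(23063 + 280) = √23343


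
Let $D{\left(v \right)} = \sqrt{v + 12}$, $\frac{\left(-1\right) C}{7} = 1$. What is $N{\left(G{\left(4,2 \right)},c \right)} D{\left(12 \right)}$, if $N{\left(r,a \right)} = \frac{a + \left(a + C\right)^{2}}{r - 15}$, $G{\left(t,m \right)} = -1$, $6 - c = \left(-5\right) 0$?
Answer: $- \frac{7 \sqrt{6}}{8} \approx -2.1433$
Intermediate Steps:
$C = -7$ ($C = \left(-7\right) 1 = -7$)
$c = 6$ ($c = 6 - \left(-5\right) 0 = 6 - 0 = 6 + 0 = 6$)
$D{\left(v \right)} = \sqrt{12 + v}$
$N{\left(r,a \right)} = \frac{a + \left(-7 + a\right)^{2}}{-15 + r}$ ($N{\left(r,a \right)} = \frac{a + \left(a - 7\right)^{2}}{r - 15} = \frac{a + \left(-7 + a\right)^{2}}{-15 + r}$)
$N{\left(G{\left(4,2 \right)},c \right)} D{\left(12 \right)} = \frac{6 + \left(-7 + 6\right)^{2}}{-15 - 1} \sqrt{12 + 12} = \frac{6 + \left(-1\right)^{2}}{-16} \sqrt{24} = - \frac{6 + 1}{16} \cdot 2 \sqrt{6} = \left(- \frac{1}{16}\right) 7 \cdot 2 \sqrt{6} = - \frac{7 \cdot 2 \sqrt{6}}{16} = - \frac{7 \sqrt{6}}{8}$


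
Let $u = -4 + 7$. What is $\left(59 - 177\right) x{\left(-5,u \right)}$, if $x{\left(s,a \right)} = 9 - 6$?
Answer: $-354$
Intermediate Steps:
$u = 3$
$x{\left(s,a \right)} = 3$
$\left(59 - 177\right) x{\left(-5,u \right)} = \left(59 - 177\right) 3 = \left(-118\right) 3 = -354$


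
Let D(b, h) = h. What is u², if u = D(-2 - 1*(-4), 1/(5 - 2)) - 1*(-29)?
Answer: 7744/9 ≈ 860.44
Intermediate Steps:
u = 88/3 (u = 1/(5 - 2) - 1*(-29) = 1/3 + 29 = ⅓ + 29 = 88/3 ≈ 29.333)
u² = (88/3)² = 7744/9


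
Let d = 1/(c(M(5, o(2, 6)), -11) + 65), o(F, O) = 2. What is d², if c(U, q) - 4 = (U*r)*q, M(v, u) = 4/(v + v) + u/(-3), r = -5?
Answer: 9/26569 ≈ 0.00033874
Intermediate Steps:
M(v, u) = 2/v - u/3 (M(v, u) = 4/((2*v)) + u*(-⅓) = 4*(1/(2*v)) - u/3 = 2/v - u/3)
c(U, q) = 4 - 5*U*q (c(U, q) = 4 + (U*(-5))*q = 4 + (-5*U)*q = 4 - 5*U*q)
d = 3/163 (d = 1/((4 - 5*(2/5 - ⅓*2)*(-11)) + 65) = 1/((4 - 5*(2*(⅕) - ⅔)*(-11)) + 65) = 1/((4 - 5*(⅖ - ⅔)*(-11)) + 65) = 1/((4 - 5*(-4/15)*(-11)) + 65) = 1/((4 - 44/3) + 65) = 1/(-32/3 + 65) = 1/(163/3) = 3/163 ≈ 0.018405)
d² = (3/163)² = 9/26569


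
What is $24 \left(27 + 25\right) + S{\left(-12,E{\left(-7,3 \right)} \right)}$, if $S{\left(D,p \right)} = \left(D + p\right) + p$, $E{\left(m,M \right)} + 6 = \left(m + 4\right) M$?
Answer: $1206$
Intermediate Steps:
$E{\left(m,M \right)} = -6 + M \left(4 + m\right)$ ($E{\left(m,M \right)} = -6 + \left(m + 4\right) M = -6 + \left(4 + m\right) M = -6 + M \left(4 + m\right)$)
$S{\left(D,p \right)} = D + 2 p$
$24 \left(27 + 25\right) + S{\left(-12,E{\left(-7,3 \right)} \right)} = 24 \left(27 + 25\right) + \left(-12 + 2 \left(-6 + 4 \cdot 3 + 3 \left(-7\right)\right)\right) = 24 \cdot 52 + \left(-12 + 2 \left(-6 + 12 - 21\right)\right) = 1248 + \left(-12 + 2 \left(-15\right)\right) = 1248 - 42 = 1206$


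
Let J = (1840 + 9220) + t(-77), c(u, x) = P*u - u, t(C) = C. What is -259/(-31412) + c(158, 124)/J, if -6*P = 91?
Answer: -232176365/1034993988 ≈ -0.22433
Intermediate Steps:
P = -91/6 (P = -⅙*91 = -91/6 ≈ -15.167)
c(u, x) = -97*u/6 (c(u, x) = -91*u/6 - u = -97*u/6)
J = 10983 (J = (1840 + 9220) - 77 = 11060 - 77 = 10983)
-259/(-31412) + c(158, 124)/J = -259/(-31412) - 97/6*158/10983 = -259*(-1/31412) - 7663/3*1/10983 = 259/31412 - 7663/32949 = -232176365/1034993988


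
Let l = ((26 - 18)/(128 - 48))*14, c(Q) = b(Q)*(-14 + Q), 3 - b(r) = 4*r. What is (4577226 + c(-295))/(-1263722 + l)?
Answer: -7019465/2106201 ≈ -3.3328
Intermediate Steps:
b(r) = 3 - 4*r
c(Q) = (-14 + Q)*(3 - 4*Q) (c(Q) = (3 - 4*Q)*(-14 + Q) = (-14 + Q)*(3 - 4*Q))
l = 7/5 (l = (8/80)*14 = (8*(1/80))*14 = (1/10)*14 = 7/5 ≈ 1.4000)
(4577226 + c(-295))/(-1263722 + l) = (4577226 - (-14 - 295)*(-3 + 4*(-295)))/(-1263722 + 7/5) = (4577226 - 1*(-309)*(-3 - 1180))/(-6318603/5) = (4577226 - 1*(-309)*(-1183))*(-5/6318603) = (4577226 - 365547)*(-5/6318603) = 4211679*(-5/6318603) = -7019465/2106201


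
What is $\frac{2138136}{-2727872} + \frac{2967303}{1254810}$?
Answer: $\frac{16105560521}{10187384120} \approx 1.5809$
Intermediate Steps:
$\frac{2138136}{-2727872} + \frac{2967303}{1254810} = 2138136 \left(- \frac{1}{2727872}\right) + 2967303 \cdot \frac{1}{1254810} = - \frac{38181}{48712} + \frac{989101}{418270} = \frac{16105560521}{10187384120}$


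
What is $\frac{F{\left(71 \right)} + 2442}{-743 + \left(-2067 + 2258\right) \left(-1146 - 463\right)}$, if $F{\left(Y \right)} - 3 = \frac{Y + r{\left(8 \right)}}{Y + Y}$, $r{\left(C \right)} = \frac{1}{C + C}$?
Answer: $- \frac{5556177}{699916864} \approx -0.0079383$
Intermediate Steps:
$r{\left(C \right)} = \frac{1}{2 C}$
$F{\left(Y \right)} = 3 + \frac{\frac{1}{16} + Y}{2 Y}$ ($F{\left(Y \right)} = 3 + \frac{Y + \frac{1}{2 \cdot 8}}{Y + Y} = 3 + \frac{Y + \frac{1}{2} \cdot \frac{1}{8}}{2 Y} = 3 + \left(Y + \frac{1}{16}\right) \frac{1}{2 Y} = 3 + \left(\frac{1}{16} + Y\right) \frac{1}{2 Y} = 3 + \frac{\frac{1}{16} + Y}{2 Y}$)
$\frac{F{\left(71 \right)} + 2442}{-743 + \left(-2067 + 2258\right) \left(-1146 - 463\right)} = \frac{\frac{1 + 112 \cdot 71}{32 \cdot 71} + 2442}{-743 + \left(-2067 + 2258\right) \left(-1146 - 463\right)} = \frac{\frac{1}{32} \cdot \frac{1}{71} \left(1 + 7952\right) + 2442}{-743 + 191 \left(-1609\right)} = \frac{\frac{1}{32} \cdot \frac{1}{71} \cdot 7953 + 2442}{-743 - 307319} = \frac{\frac{7953}{2272} + 2442}{-308062} = \frac{5556177}{2272} \left(- \frac{1}{308062}\right) = - \frac{5556177}{699916864}$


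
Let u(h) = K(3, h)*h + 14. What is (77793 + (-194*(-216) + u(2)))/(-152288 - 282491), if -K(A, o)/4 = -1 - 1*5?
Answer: -119759/434779 ≈ -0.27545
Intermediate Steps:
K(A, o) = 24 (K(A, o) = -4*(-1 - 1*5) = -4*(-1 - 5) = -4*(-6) = 24)
u(h) = 14 + 24*h (u(h) = 24*h + 14 = 14 + 24*h)
(77793 + (-194*(-216) + u(2)))/(-152288 - 282491) = (77793 + (-194*(-216) + (14 + 24*2)))/(-152288 - 282491) = (77793 + (41904 + (14 + 48)))/(-434779) = (77793 + (41904 + 62))*(-1/434779) = (77793 + 41966)*(-1/434779) = 119759*(-1/434779) = -119759/434779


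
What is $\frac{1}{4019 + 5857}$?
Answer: $\frac{1}{9876} \approx 0.00010126$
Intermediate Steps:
$\frac{1}{4019 + 5857} = \frac{1}{9876}$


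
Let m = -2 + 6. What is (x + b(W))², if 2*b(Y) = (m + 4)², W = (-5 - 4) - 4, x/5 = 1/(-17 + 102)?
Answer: 297025/289 ≈ 1027.8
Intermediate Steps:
m = 4
x = 1/17 (x = 5/(-17 + 102) = 5/85 = 5*(1/85) = 1/17 ≈ 0.058824)
W = -13 (W = -9 - 4 = -13)
b(Y) = 32 (b(Y) = (4 + 4)²/2 = (½)*8² = (½)*64 = 32)
(x + b(W))² = (1/17 + 32)² = (545/17)² = 297025/289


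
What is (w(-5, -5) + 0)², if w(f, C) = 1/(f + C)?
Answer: 1/100 ≈ 0.010000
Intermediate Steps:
w(f, C) = 1/(C + f)
(w(-5, -5) + 0)² = (1/(-5 - 5) + 0)² = (1/(-10) + 0)² = (-⅒ + 0)² = (-⅒)² = 1/100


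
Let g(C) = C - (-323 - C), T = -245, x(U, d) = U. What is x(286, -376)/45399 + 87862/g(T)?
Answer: -3988799176/7581633 ≈ -526.11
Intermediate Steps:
g(C) = 323 + 2*C (g(C) = C + (323 + C) = 323 + 2*C)
x(286, -376)/45399 + 87862/g(T) = 286/45399 + 87862/(323 + 2*(-245)) = 286*(1/45399) + 87862/(323 - 490) = 286/45399 + 87862/(-167) = 286/45399 + 87862*(-1/167) = 286/45399 - 87862/167 = -3988799176/7581633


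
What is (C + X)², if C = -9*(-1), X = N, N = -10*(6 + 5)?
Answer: 10201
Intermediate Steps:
N = -110 (N = -10*11 = -110)
X = -110
C = 9
(C + X)² = (9 - 110)² = (-101)² = 10201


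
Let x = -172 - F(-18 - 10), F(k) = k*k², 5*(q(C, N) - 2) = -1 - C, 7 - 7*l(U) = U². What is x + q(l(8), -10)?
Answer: 152484/7 ≈ 21783.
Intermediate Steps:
l(U) = 1 - U²/7
q(C, N) = 9/5 - C/5 (q(C, N) = 2 + (-1 - C)/5 = 2 + (-⅕ - C/5) = 9/5 - C/5)
F(k) = k³
x = 21780 (x = -172 - (-18 - 10)³ = -172 - 1*(-28)³ = -172 - 1*(-21952) = -172 + 21952 = 21780)
x + q(l(8), -10) = 21780 + (9/5 - (1 - ⅐*8²)/5) = 21780 + (9/5 - (1 - ⅐*64)/5) = 21780 + (9/5 - (1 - 64/7)/5) = 21780 + (9/5 - ⅕*(-57/7)) = 21780 + (9/5 + 57/35) = 21780 + 24/7 = 152484/7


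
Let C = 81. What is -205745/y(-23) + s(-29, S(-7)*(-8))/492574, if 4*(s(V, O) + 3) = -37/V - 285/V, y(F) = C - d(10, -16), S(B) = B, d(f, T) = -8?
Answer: -5877988983697/2542666988 ≈ -2311.7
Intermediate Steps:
y(F) = 89 (y(F) = 81 - 1*(-8) = 81 + 8 = 89)
s(V, O) = -3 - 161/(2*V) (s(V, O) = -3 + (-37/V - 285/V)/4 = -3 + (-322/V)/4 = -3 - 161/(2*V))
-205745/y(-23) + s(-29, S(-7)*(-8))/492574 = -205745/89 + (-3 - 161/2/(-29))/492574 = -205745*1/89 + (-3 - 161/2*(-1/29))*(1/492574) = -205745/89 + (-3 + 161/58)*(1/492574) = -205745/89 - 13/58*1/492574 = -205745/89 - 13/28569292 = -5877988983697/2542666988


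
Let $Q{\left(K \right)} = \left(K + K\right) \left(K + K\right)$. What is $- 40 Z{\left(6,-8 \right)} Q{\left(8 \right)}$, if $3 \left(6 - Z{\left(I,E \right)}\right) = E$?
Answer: $- \frac{266240}{3} \approx -88747.0$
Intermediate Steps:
$Z{\left(I,E \right)} = 6 - \frac{E}{3}$
$Q{\left(K \right)} = 4 K^{2}$ ($Q{\left(K \right)} = 2 K 2 K = 4 K^{2}$)
$- 40 Z{\left(6,-8 \right)} Q{\left(8 \right)} = - 40 \left(6 - - \frac{8}{3}\right) 4 \cdot 8^{2} = - 40 \left(6 + \frac{8}{3}\right) 4 \cdot 64 = \left(-40\right) \frac{26}{3} \cdot 256 = \left(- \frac{1040}{3}\right) 256 = - \frac{266240}{3}$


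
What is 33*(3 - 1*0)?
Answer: 99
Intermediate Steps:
33*(3 - 1*0) = 33*(3 + 0) = 33*3 = 99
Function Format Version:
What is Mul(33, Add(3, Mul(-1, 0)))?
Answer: 99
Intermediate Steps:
Mul(33, Add(3, Mul(-1, 0))) = Mul(33, Add(3, 0)) = Mul(33, 3) = 99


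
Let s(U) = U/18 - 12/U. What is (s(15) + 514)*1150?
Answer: 1773415/3 ≈ 5.9114e+5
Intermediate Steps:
s(U) = -12/U + U/18 (s(U) = U*(1/18) - 12/U = U/18 - 12/U = -12/U + U/18)
(s(15) + 514)*1150 = ((-12/15 + (1/18)*15) + 514)*1150 = ((-12*1/15 + ⅚) + 514)*1150 = ((-⅘ + ⅚) + 514)*1150 = (1/30 + 514)*1150 = (15421/30)*1150 = 1773415/3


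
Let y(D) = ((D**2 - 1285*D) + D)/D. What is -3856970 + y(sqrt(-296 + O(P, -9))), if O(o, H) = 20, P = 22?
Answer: -3858254 + 2*I*sqrt(69) ≈ -3.8583e+6 + 16.613*I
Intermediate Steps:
y(D) = (D**2 - 1284*D)/D
-3856970 + y(sqrt(-296 + O(P, -9))) = -3856970 + (-1284 + sqrt(-296 + 20)) = -3856970 + (-1284 + sqrt(-276)) = -3856970 + (-1284 + 2*I*sqrt(69)) = -3858254 + 2*I*sqrt(69)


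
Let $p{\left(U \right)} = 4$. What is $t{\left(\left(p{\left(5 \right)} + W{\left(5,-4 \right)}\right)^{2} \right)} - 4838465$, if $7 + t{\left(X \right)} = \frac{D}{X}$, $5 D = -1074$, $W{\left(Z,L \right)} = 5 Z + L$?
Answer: $- \frac{15120226074}{3125} \approx -4.8385 \cdot 10^{6}$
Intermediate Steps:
$W{\left(Z,L \right)} = L + 5 Z$
$D = - \frac{1074}{5}$ ($D = \frac{1}{5} \left(-1074\right) = - \frac{1074}{5} \approx -214.8$)
$t{\left(X \right)} = -7 - \frac{1074}{5 X}$
$t{\left(\left(p{\left(5 \right)} + W{\left(5,-4 \right)}\right)^{2} \right)} - 4838465 = \left(-7 - \frac{1074}{5 \left(4 + \left(-4 + 5 \cdot 5\right)\right)^{2}}\right) - 4838465 = \left(-7 - \frac{1074}{5 \left(4 + \left(-4 + 25\right)\right)^{2}}\right) - 4838465 = \left(-7 - \frac{1074}{5 \left(4 + 21\right)^{2}}\right) - 4838465 = \left(-7 - \frac{1074}{5 \cdot 25^{2}}\right) - 4838465 = \left(-7 - \frac{1074}{5 \cdot 625}\right) - 4838465 = \left(-7 - \frac{1074}{3125}\right) - 4838465 = - \frac{22949}{3125} - 4838465 = - \frac{15120226074}{3125}$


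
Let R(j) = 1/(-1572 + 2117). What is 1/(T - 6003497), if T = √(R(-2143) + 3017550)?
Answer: -3271905865/19642875400245154 - √896287789295/19642875400245154 ≈ -1.6662e-7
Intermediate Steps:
R(j) = 1/545
T = √896287789295/545 (T = √(1/545 + 3017550) = √(1644564751/545) = √896287789295/545 ≈ 1737.1)
1/(T - 6003497) = 1/(√896287789295/545 - 6003497) = 1/(-6003497 + √896287789295/545)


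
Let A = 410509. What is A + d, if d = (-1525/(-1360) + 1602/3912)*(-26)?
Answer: 9099281189/22168 ≈ 4.1047e+5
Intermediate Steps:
d = -882323/22168 (d = (-1525*(-1/1360) + 1602*(1/3912))*(-26) = (305/272 + 267/652)*(-26) = (67871/44336)*(-26) = -882323/22168 ≈ -39.802)
A + d = 410509 - 882323/22168 = 9099281189/22168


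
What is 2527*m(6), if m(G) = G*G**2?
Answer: 545832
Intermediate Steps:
m(G) = G**3
2527*m(6) = 2527*6**3 = 2527*216 = 545832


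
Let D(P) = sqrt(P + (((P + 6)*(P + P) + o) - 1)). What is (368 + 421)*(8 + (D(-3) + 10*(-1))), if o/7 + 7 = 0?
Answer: -1578 + 789*I*sqrt(71) ≈ -1578.0 + 6648.2*I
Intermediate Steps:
o = -49 (o = -49 + 7*0 = -49 + 0 = -49)
D(P) = sqrt(-50 + P + 2*P*(6 + P)) (D(P) = sqrt(P + (((P + 6)*(P + P) - 49) - 1)) = sqrt(P + (((6 + P)*(2*P) - 49) - 1)) = sqrt(P + ((2*P*(6 + P) - 49) - 1)) = sqrt(P + ((-49 + 2*P*(6 + P)) - 1)) = sqrt(P + (-50 + 2*P*(6 + P))) = sqrt(-50 + P + 2*P*(6 + P)))
(368 + 421)*(8 + (D(-3) + 10*(-1))) = (368 + 421)*(8 + (sqrt(-50 + 2*(-3)**2 + 13*(-3)) + 10*(-1))) = 789*(8 + (sqrt(-50 + 2*9 - 39) - 10)) = 789*(8 + (sqrt(-50 + 18 - 39) - 10)) = 789*(8 + (sqrt(-71) - 10)) = 789*(8 + (I*sqrt(71) - 10)) = 789*(8 + (-10 + I*sqrt(71))) = 789*(-2 + I*sqrt(71)) = -1578 + 789*I*sqrt(71)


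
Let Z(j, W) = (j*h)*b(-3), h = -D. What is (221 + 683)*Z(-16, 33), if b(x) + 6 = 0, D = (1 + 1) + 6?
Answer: -694272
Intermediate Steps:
D = 8 (D = 2 + 6 = 8)
b(x) = -6 (b(x) = -6 + 0 = -6)
h = -8 (h = -1*8 = -8)
Z(j, W) = 48*j (Z(j, W) = (j*(-8))*(-6) = -8*j*(-6) = 48*j)
(221 + 683)*Z(-16, 33) = (221 + 683)*(48*(-16)) = 904*(-768) = -694272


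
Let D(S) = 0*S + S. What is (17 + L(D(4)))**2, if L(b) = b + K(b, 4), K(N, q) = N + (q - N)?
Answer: 625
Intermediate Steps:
D(S) = S (D(S) = 0 + S = S)
K(N, q) = q
L(b) = 4 + b (L(b) = b + 4 = 4 + b)
(17 + L(D(4)))**2 = (17 + (4 + 4))**2 = (17 + 8)**2 = 25**2 = 625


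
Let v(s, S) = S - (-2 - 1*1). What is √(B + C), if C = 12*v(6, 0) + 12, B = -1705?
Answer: I*√1657 ≈ 40.706*I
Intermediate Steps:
v(s, S) = 3 + S (v(s, S) = S - (-2 - 1) = S - 1*(-3) = S + 3 = 3 + S)
C = 48 (C = 12*(3 + 0) + 12 = 12*3 + 12 = 36 + 12 = 48)
√(B + C) = √(-1705 + 48) = √(-1657) = I*√1657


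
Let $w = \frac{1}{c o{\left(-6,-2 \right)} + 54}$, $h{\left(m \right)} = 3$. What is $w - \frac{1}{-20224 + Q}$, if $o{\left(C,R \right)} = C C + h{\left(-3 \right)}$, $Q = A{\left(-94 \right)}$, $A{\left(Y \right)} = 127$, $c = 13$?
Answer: $\frac{626}{341649} \approx 0.0018323$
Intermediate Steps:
$Q = 127$
$o{\left(C,R \right)} = 3 + C^{2}$ ($o{\left(C,R \right)} = C C + 3 = C^{2} + 3 = 3 + C^{2}$)
$w = \frac{1}{561}$ ($w = \frac{1}{13 \left(3 + \left(-6\right)^{2}\right) + 54} = \frac{1}{13 \left(3 + 36\right) + 54} = \frac{1}{13 \cdot 39 + 54} = \frac{1}{507 + 54} = \frac{1}{561} \approx 0.0017825$)
$w - \frac{1}{-20224 + Q} = \frac{1}{561} - \frac{1}{-20224 + 127} = \frac{1}{561} - \frac{1}{-20097} = \frac{1}{561} - - \frac{1}{20097} = \frac{1}{561} + \frac{1}{20097} = \frac{626}{341649}$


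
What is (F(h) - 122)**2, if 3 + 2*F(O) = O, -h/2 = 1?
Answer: 62001/4 ≈ 15500.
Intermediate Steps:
h = -2 (h = -2*1 = -2)
F(O) = -3/2 + O/2
(F(h) - 122)**2 = ((-3/2 + (1/2)*(-2)) - 122)**2 = ((-3/2 - 1) - 122)**2 = (-5/2 - 122)**2 = (-249/2)**2 = 62001/4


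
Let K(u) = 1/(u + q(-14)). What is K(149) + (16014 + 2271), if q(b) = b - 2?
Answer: 2431906/133 ≈ 18285.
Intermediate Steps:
q(b) = -2 + b
K(u) = 1/(-16 + u) (K(u) = 1/(u + (-2 - 14)) = 1/(u - 16) = 1/(-16 + u))
K(149) + (16014 + 2271) = 1/(-16 + 149) + (16014 + 2271) = 1/133 + 18285 = 2431906/133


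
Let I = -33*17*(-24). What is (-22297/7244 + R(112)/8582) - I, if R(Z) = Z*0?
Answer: -97555513/7244 ≈ -13467.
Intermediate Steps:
R(Z) = 0
I = 13464 (I = -561*(-24) = 13464)
(-22297/7244 + R(112)/8582) - I = (-22297/7244 + 0/8582) - 1*13464 = (-22297*1/7244 + 0*(1/8582)) - 13464 = (-22297/7244 + 0) - 13464 = -22297/7244 - 13464 = -97555513/7244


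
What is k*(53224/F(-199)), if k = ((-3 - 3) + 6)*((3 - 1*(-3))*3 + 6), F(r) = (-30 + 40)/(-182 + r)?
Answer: 0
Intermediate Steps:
F(r) = 10/(-182 + r)
k = 0 (k = (-6 + 6)*((3 + 3)*3 + 6) = 0*(6*3 + 6) = 0*(18 + 6) = 0*24 = 0)
k*(53224/F(-199)) = 0*(53224/((10/(-182 - 199)))) = 0*(53224/((10/(-381)))) = 0*(53224/((10*(-1/381)))) = 0*(53224/(-10/381)) = 0*(53224*(-381/10)) = 0*(-10139172/5) = 0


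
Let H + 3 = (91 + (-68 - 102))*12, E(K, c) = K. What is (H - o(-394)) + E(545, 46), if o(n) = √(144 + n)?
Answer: -406 - 5*I*√10 ≈ -406.0 - 15.811*I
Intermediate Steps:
H = -951 (H = -3 + (91 + (-68 - 102))*12 = -3 + (91 - 170)*12 = -3 - 79*12 = -3 - 948 = -951)
(H - o(-394)) + E(545, 46) = (-951 - √(144 - 394)) + 545 = (-951 - √(-250)) + 545 = (-951 - 5*I*√10) + 545 = -406 - 5*I*√10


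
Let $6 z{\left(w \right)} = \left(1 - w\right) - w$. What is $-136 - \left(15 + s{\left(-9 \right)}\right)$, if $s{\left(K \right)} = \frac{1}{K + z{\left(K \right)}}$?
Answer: $- \frac{5279}{35} \approx -150.83$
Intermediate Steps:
$z{\left(w \right)} = \frac{1}{6} - \frac{w}{3}$ ($z{\left(w \right)} = \frac{\left(1 - w\right) - w}{6} = \frac{1 - 2 w}{6} = \frac{1}{6} - \frac{w}{3}$)
$s{\left(K \right)} = \frac{1}{\frac{1}{6} + \frac{2 K}{3}}$ ($s{\left(K \right)} = \frac{1}{K - \left(- \frac{1}{6} + \frac{K}{3}\right)} = \frac{1}{\frac{1}{6} + \frac{2 K}{3}}$)
$-136 - \left(15 + s{\left(-9 \right)}\right) = -136 - \left(15 + \frac{6}{1 + 4 \left(-9\right)}\right) = -136 - \left(15 + \frac{6}{1 - 36}\right) = -136 - \left(15 + \frac{6}{-35}\right) = -136 - \left(15 + 6 \left(- \frac{1}{35}\right)\right) = -136 - \frac{519}{35} = - \frac{5279}{35}$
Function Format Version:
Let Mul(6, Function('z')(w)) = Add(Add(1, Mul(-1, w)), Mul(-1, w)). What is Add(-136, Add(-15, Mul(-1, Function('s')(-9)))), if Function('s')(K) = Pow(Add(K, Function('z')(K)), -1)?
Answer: Rational(-5279, 35) ≈ -150.83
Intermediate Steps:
Function('z')(w) = Add(Rational(1, 6), Mul(Rational(-1, 3), w)) (Function('z')(w) = Mul(Rational(1, 6), Add(Add(1, Mul(-1, w)), Mul(-1, w))) = Mul(Rational(1, 6), Add(1, Mul(-2, w))) = Add(Rational(1, 6), Mul(Rational(-1, 3), w)))
Function('s')(K) = Pow(Add(Rational(1, 6), Mul(Rational(2, 3), K)), -1) (Function('s')(K) = Pow(Add(K, Add(Rational(1, 6), Mul(Rational(-1, 3), K))), -1) = Pow(Add(Rational(1, 6), Mul(Rational(2, 3), K)), -1))
Add(-136, Add(-15, Mul(-1, Function('s')(-9)))) = Add(-136, Add(-15, Mul(-1, Mul(6, Pow(Add(1, Mul(4, -9)), -1))))) = Add(-136, Add(-15, Mul(-1, Mul(6, Pow(Add(1, -36), -1))))) = Add(-136, Add(-15, Mul(-1, Mul(6, Pow(-35, -1))))) = Add(-136, Add(-15, Mul(-1, Mul(6, Rational(-1, 35))))) = Add(-136, Add(-15, Mul(-1, Rational(-6, 35)))) = Add(-136, Add(-15, Rational(6, 35))) = Add(-136, Rational(-519, 35)) = Rational(-5279, 35)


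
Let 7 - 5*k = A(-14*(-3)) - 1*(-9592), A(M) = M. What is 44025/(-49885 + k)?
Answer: -220125/259052 ≈ -0.84973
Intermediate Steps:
k = -9627/5 (k = 7/5 - (-14*(-3) - 1*(-9592))/5 = 7/5 - (42 + 9592)/5 = 7/5 - ⅕*9634 = 7/5 - 9634/5 = -9627/5 ≈ -1925.4)
44025/(-49885 + k) = 44025/(-49885 - 9627/5) = 44025/(-259052/5) = 44025*(-5/259052) = -220125/259052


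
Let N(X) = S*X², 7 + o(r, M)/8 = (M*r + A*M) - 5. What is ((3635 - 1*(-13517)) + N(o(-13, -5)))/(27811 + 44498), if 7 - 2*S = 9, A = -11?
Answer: -729344/72309 ≈ -10.086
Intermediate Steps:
S = -1 (S = 7/2 - ½*9 = 7/2 - 9/2 = -1)
o(r, M) = -96 - 88*M + 8*M*r (o(r, M) = -56 + 8*((M*r - 11*M) - 5) = -56 + 8*((-11*M + M*r) - 5) = -56 + 8*(-5 - 11*M + M*r) = -56 + (-40 - 88*M + 8*M*r) = -96 - 88*M + 8*M*r)
N(X) = -X²
((3635 - 1*(-13517)) + N(o(-13, -5)))/(27811 + 44498) = ((3635 - 1*(-13517)) - (-96 - 88*(-5) + 8*(-5)*(-13))²)/(27811 + 44498) = ((3635 + 13517) - (-96 + 440 + 520)²)/72309 = (17152 - 1*864²)*(1/72309) = (17152 - 1*746496)*(1/72309) = (17152 - 746496)*(1/72309) = -729344*1/72309 = -729344/72309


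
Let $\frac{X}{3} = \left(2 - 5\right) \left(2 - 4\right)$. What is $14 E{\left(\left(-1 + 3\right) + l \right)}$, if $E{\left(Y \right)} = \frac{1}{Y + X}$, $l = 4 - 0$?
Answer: $\frac{7}{12} \approx 0.58333$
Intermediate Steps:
$l = 4$ ($l = 4 + 0 = 4$)
$X = 18$ ($X = 3 \left(2 - 5\right) \left(2 - 4\right) = 3 \left(\left(-3\right) \left(-2\right)\right) = 3 \cdot 6 = 18$)
$E{\left(Y \right)} = \frac{1}{18 + Y}$ ($E{\left(Y \right)} = \frac{1}{Y + 18} = \frac{1}{18 + Y}$)
$14 E{\left(\left(-1 + 3\right) + l \right)} = \frac{14}{18 + \left(\left(-1 + 3\right) + 4\right)} = \frac{14}{18 + \left(2 + 4\right)} = \frac{14}{18 + 6} = \frac{14}{24} = 14 \cdot \frac{1}{24} = \frac{7}{12}$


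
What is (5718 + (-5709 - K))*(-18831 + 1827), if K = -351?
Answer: -6121440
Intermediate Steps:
(5718 + (-5709 - K))*(-18831 + 1827) = (5718 + (-5709 - 1*(-351)))*(-18831 + 1827) = (5718 + (-5709 + 351))*(-17004) = (5718 - 5358)*(-17004) = 360*(-17004) = -6121440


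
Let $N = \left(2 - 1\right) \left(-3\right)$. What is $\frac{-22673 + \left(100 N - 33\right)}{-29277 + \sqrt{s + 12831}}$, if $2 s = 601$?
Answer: $\frac{1347093324}{1714259195} + \frac{23006 \sqrt{52526}}{1714259195} \approx 0.78889$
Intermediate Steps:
$s = \frac{601}{2}$ ($s = \frac{1}{2} \cdot 601 = \frac{601}{2} \approx 300.5$)
$N = -3$ ($N = 1 \left(-3\right) = -3$)
$\frac{-22673 + \left(100 N - 33\right)}{-29277 + \sqrt{s + 12831}} = \frac{-22673 + \left(100 \left(-3\right) - 33\right)}{-29277 + \sqrt{\frac{601}{2} + 12831}} = \frac{-22673 - 333}{-29277 + \sqrt{\frac{26263}{2}}} = \frac{-22673 - 333}{-29277 + \frac{\sqrt{52526}}{2}} = - \frac{23006}{-29277 + \frac{\sqrt{52526}}{2}}$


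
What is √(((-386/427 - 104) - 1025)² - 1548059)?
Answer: 5*I*√1979188538/427 ≈ 520.94*I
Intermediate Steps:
√(((-386/427 - 104) - 1025)² - 1548059) = √((-44794/427 - 1025)² - 1548059) = √((-482469/427)² - 1548059) = √(232776335961/182329 - 1548059) = √(-49479713450/182329) = 5*I*√1979188538/427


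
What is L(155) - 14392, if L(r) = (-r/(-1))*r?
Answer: 9633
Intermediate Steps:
L(r) = r**2 (L(r) = (-r*(-1))*r = (-(-1)*r)*r = r*r = r**2)
L(155) - 14392 = 155**2 - 14392 = 24025 - 14392 = 9633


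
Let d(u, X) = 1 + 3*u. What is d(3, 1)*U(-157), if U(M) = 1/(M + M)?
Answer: -5/157 ≈ -0.031847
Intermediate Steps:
U(M) = 1/(2*M)
d(3, 1)*U(-157) = (1 + 3*3)*((½)/(-157)) = (1 + 9)*((½)*(-1/157)) = 10*(-1/314) = -5/157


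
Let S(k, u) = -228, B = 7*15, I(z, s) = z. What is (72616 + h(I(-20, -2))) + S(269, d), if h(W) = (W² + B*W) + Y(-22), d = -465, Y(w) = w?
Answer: 70666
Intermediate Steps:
B = 105
h(W) = -22 + W² + 105*W (h(W) = (W² + 105*W) - 22 = -22 + W² + 105*W)
(72616 + h(I(-20, -2))) + S(269, d) = (72616 + (-22 + (-20)² + 105*(-20))) - 228 = (72616 + (-22 + 400 - 2100)) - 228 = (72616 - 1722) - 228 = 70894 - 228 = 70666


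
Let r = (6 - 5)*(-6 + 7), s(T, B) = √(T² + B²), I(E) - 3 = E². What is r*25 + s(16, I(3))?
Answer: 45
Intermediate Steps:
I(E) = 3 + E²
s(T, B) = √(B² + T²)
r = 1 (r = 1*1 = 1)
r*25 + s(16, I(3)) = 1*25 + √((3 + 3²)² + 16²) = 25 + √((3 + 9)² + 256) = 25 + √(12² + 256) = 25 + √(144 + 256) = 25 + √400 = 25 + 20 = 45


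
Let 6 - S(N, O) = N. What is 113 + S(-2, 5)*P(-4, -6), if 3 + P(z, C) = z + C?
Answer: 9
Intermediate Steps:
P(z, C) = -3 + C + z (P(z, C) = -3 + (z + C) = -3 + (C + z) = -3 + C + z)
S(N, O) = 6 - N
113 + S(-2, 5)*P(-4, -6) = 113 + (6 - 1*(-2))*(-3 - 6 - 4) = 113 + (6 + 2)*(-13) = 113 + 8*(-13) = 113 - 104 = 9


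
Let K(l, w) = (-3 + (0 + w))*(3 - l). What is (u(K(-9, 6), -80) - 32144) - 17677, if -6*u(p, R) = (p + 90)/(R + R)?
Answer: -7971339/160 ≈ -49821.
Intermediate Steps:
K(l, w) = (-3 + w)*(3 - l)
u(p, R) = -(90 + p)/(12*R) (u(p, R) = -(p + 90)/(6*(R + R)) = -(90 + p)/(6*(2*R)) = -(90 + p)*1/(2*R)/6 = -(90 + p)/(12*R))
(u(K(-9, 6), -80) - 32144) - 17677 = ((1/12)*(-90 - (-9 + 3*(-9) + 3*6 - 1*(-9)*6))/(-80) - 32144) - 17677 = ((1/12)*(-1/80)*(-90 - (-9 - 27 + 18 + 54)) - 32144) - 17677 = ((1/12)*(-1/80)*(-90 - 1*36) - 32144) - 17677 = ((1/12)*(-1/80)*(-90 - 36) - 32144) - 17677 = ((1/12)*(-1/80)*(-126) - 32144) - 17677 = (21/160 - 32144) - 17677 = -5143019/160 - 17677 = -7971339/160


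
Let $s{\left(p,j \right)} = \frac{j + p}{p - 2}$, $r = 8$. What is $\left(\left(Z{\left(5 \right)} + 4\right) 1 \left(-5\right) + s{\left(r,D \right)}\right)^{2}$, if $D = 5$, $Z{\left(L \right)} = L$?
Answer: $\frac{66049}{36} \approx 1834.7$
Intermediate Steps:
$s{\left(p,j \right)} = \frac{j + p}{-2 + p}$
$\left(\left(Z{\left(5 \right)} + 4\right) 1 \left(-5\right) + s{\left(r,D \right)}\right)^{2} = \left(\left(5 + 4\right) 1 \left(-5\right) + \frac{5 + 8}{-2 + 8}\right)^{2} = \left(9 \left(-5\right) + \frac{1}{6} \cdot 13\right)^{2} = \left(-45 + \frac{1}{6} \cdot 13\right)^{2} = \left(-45 + \frac{13}{6}\right)^{2} = \left(- \frac{257}{6}\right)^{2} = \frac{66049}{36}$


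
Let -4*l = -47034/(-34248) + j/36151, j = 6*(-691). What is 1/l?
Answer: -825399632/259722321 ≈ -3.1780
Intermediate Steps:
j = -4146
l = -259722321/825399632 (l = -(-47034/(-34248) - 4146/36151)/4 = -(-47034*(-1/34248) - 4146*1/36151)/4 = -(7839/5708 - 4146/36151)/4 = -1/4*259722321/206349908 = -259722321/825399632 ≈ -0.31466)
1/l = 1/(-259722321/825399632) = -825399632/259722321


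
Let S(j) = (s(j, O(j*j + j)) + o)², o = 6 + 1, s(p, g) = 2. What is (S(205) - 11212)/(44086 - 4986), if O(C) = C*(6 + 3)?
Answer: -11131/39100 ≈ -0.28468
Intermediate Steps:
O(C) = 9*C (O(C) = C*9 = 9*C)
o = 7
S(j) = 81 (S(j) = (2 + 7)² = 9² = 81)
(S(205) - 11212)/(44086 - 4986) = (81 - 11212)/(44086 - 4986) = -11131/39100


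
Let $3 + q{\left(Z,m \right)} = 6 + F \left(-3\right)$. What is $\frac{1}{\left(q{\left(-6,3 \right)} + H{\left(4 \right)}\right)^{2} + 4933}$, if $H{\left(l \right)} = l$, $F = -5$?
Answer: $\frac{1}{5417} \approx 0.0001846$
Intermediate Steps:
$q{\left(Z,m \right)} = 18$ ($q{\left(Z,m \right)} = -3 + \left(6 - -15\right) = -3 + \left(6 + 15\right) = -3 + 21 = 18$)
$\frac{1}{\left(q{\left(-6,3 \right)} + H{\left(4 \right)}\right)^{2} + 4933} = \frac{1}{\left(18 + 4\right)^{2} + 4933} = \frac{1}{22^{2} + 4933} = \frac{1}{484 + 4933} = \frac{1}{5417}$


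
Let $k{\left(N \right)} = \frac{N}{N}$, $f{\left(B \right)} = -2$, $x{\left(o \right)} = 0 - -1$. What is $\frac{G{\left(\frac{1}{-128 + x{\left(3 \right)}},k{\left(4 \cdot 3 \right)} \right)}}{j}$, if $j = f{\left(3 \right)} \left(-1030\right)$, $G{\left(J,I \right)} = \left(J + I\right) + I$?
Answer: $\frac{253}{261620} \approx 0.00096705$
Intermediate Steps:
$x{\left(o \right)} = 1$ ($x{\left(o \right)} = 0 + 1 = 1$)
$k{\left(N \right)} = 1$
$G{\left(J,I \right)} = J + 2 I$ ($G{\left(J,I \right)} = \left(I + J\right) + I = J + 2 I$)
$j = 2060$ ($j = \left(-2\right) \left(-1030\right) = 2060$)
$\frac{G{\left(\frac{1}{-128 + x{\left(3 \right)}},k{\left(4 \cdot 3 \right)} \right)}}{j} = \frac{\frac{1}{-128 + 1} + 2 \cdot 1}{2060} = \left(\frac{1}{-127} + 2\right) \frac{1}{2060} = \left(- \frac{1}{127} + 2\right) \frac{1}{2060} = \frac{253}{127} \cdot \frac{1}{2060} = \frac{253}{261620}$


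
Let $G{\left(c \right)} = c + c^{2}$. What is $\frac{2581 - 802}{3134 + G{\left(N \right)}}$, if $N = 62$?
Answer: $\frac{1779}{7040} \approx 0.2527$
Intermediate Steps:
$\frac{2581 - 802}{3134 + G{\left(N \right)}} = \frac{2581 - 802}{3134 + 62 \left(1 + 62\right)} = \frac{1779}{3134 + 62 \cdot 63} = \frac{1779}{3134 + 3906} = \frac{1779}{7040}$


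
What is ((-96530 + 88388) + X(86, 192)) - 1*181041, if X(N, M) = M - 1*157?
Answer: -189148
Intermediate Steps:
X(N, M) = -157 + M (X(N, M) = M - 157 = -157 + M)
((-96530 + 88388) + X(86, 192)) - 1*181041 = ((-96530 + 88388) + (-157 + 192)) - 1*181041 = (-8142 + 35) - 181041 = -8107 - 181041 = -189148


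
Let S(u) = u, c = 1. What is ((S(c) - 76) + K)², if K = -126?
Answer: 40401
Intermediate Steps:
((S(c) - 76) + K)² = ((1 - 76) - 126)² = (-75 - 126)² = (-201)² = 40401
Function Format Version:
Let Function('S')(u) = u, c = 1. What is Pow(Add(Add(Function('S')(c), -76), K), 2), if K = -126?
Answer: 40401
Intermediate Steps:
Pow(Add(Add(Function('S')(c), -76), K), 2) = Pow(Add(Add(1, -76), -126), 2) = Pow(Add(-75, -126), 2) = Pow(-201, 2) = 40401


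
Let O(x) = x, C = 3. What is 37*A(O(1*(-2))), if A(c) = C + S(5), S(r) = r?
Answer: 296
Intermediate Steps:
A(c) = 8 (A(c) = 3 + 5 = 8)
37*A(O(1*(-2))) = 37*8 = 296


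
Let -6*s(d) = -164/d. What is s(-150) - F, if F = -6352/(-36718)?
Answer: -1467319/4130775 ≈ -0.35522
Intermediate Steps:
s(d) = 82/(3*d) (s(d) = -(-82)/(3*d) = 82/(3*d))
F = 3176/18359 (F = -6352*(-1/36718) = 3176/18359 ≈ 0.17299)
s(-150) - F = (82/3)/(-150) - 1*3176/18359 = (82/3)*(-1/150) - 3176/18359 = -41/225 - 3176/18359 = -1467319/4130775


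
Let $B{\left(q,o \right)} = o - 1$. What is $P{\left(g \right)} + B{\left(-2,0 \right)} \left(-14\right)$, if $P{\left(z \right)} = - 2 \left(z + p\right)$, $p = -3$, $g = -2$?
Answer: $24$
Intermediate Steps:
$B{\left(q,o \right)} = -1 + o$
$P{\left(z \right)} = 6 - 2 z$ ($P{\left(z \right)} = - 2 \left(z - 3\right) = - 2 \left(-3 + z\right) = 6 - 2 z$)
$P{\left(g \right)} + B{\left(-2,0 \right)} \left(-14\right) = \left(6 - -4\right) + \left(-1 + 0\right) \left(-14\right) = \left(6 + 4\right) - -14 = 10 + 14 = 24$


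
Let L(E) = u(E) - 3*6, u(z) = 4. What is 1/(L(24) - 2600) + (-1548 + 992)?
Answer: -1453385/2614 ≈ -556.00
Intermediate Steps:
L(E) = -14 (L(E) = 4 - 3*6 = 4 - 18 = -14)
1/(L(24) - 2600) + (-1548 + 992) = 1/(-14 - 2600) + (-1548 + 992) = 1/(-2614) - 556 = -1/2614 - 556 = -1453385/2614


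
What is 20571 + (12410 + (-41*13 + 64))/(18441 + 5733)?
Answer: 497295295/24174 ≈ 20572.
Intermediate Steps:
20571 + (12410 + (-41*13 + 64))/(18441 + 5733) = 20571 + (12410 + (-533 + 64))/24174 = 20571 + (12410 - 469)*(1/24174) = 20571 + 11941*(1/24174) = 20571 + 11941/24174 = 497295295/24174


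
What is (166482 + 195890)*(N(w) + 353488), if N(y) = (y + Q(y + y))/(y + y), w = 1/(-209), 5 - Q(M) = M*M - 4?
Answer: 26700487210648/209 ≈ 1.2775e+11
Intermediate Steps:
Q(M) = 9 - M**2 (Q(M) = 5 - (M*M - 4) = 5 - (M**2 - 4) = 5 - (-4 + M**2) = 5 + (4 - M**2) = 9 - M**2)
w = -1/209 ≈ -0.0047847
N(y) = (9 + y - 4*y**2)/(2*y) (N(y) = (y + (9 - (y + y)**2))/(y + y) = (y + (9 - (2*y)**2))/((2*y)) = (y + (9 - 4*y**2))*(1/(2*y)) = (9 + y - 4*y**2)*(1/(2*y)) = (9 + y - 4*y**2)/(2*y))
(166482 + 195890)*(N(w) + 353488) = (166482 + 195890)*((9 - 1/209 - 4*(-1/209)**2)/(2*(-1/209)) + 353488) = 362372*((1/2)*(-209)*(9 - 1/209 - 4*1/43681) + 353488) = 362372*((1/2)*(-209)*(9 - 1/209 - 4/43681) + 353488) = 362372*((1/2)*(-209)*(392916/43681) + 353488) = 362372*(-196458/209 + 353488) = 362372*(73682534/209) = 26700487210648/209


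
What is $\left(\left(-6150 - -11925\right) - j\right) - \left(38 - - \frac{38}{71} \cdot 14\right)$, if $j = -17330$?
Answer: $\frac{1637225}{71} \approx 23060.0$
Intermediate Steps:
$\left(\left(-6150 - -11925\right) - j\right) - \left(38 - - \frac{38}{71} \cdot 14\right) = \left(\left(-6150 - -11925\right) - -17330\right) - \left(38 - - \frac{38}{71} \cdot 14\right) = \left(\left(-6150 + 11925\right) + 17330\right) - \left(38 - \left(-38\right) \frac{1}{71} \cdot 14\right) = \left(5775 + 17330\right) - \frac{3230}{71} = 23105 - \frac{3230}{71} = \frac{1637225}{71}$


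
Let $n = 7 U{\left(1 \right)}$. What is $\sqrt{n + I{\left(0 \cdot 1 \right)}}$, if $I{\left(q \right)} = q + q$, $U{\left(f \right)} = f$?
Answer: $\sqrt{7} \approx 2.6458$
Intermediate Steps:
$n = 7$ ($n = 7 \cdot 1 = 7$)
$I{\left(q \right)} = 2 q$
$\sqrt{n + I{\left(0 \cdot 1 \right)}} = \sqrt{7 + 2 \cdot 0 \cdot 1} = \sqrt{7 + 2 \cdot 0} = \sqrt{7 + 0} = \sqrt{7}$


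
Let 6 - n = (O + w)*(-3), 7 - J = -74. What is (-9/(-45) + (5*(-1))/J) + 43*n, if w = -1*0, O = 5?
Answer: 365771/405 ≈ 903.14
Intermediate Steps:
J = 81 (J = 7 - 1*(-74) = 7 + 74 = 81)
w = 0
n = 21 (n = 6 - (5 + 0)*(-3) = 6 - 5*(-3) = 6 - 1*(-15) = 6 + 15 = 21)
(-9/(-45) + (5*(-1))/J) + 43*n = (-9/(-45) + (5*(-1))/81) + 43*21 = (-9*(-1/45) - 5*1/81) + 903 = (⅕ - 5/81) + 903 = 56/405 + 903 = 365771/405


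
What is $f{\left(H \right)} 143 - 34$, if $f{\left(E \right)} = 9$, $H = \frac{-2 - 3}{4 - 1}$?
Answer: $1253$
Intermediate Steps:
$H = - \frac{5}{3} \approx -1.6667$
$f{\left(H \right)} 143 - 34 = 9 \cdot 143 - 34 = 1287 - 34 = 1253$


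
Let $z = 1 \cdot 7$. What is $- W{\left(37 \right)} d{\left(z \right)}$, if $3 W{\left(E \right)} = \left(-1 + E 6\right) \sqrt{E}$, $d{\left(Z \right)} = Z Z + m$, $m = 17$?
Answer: $- 4862 \sqrt{37} \approx -29574.0$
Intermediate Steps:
$z = 7$
$d{\left(Z \right)} = 17 + Z^{2}$ ($d{\left(Z \right)} = Z Z + 17 = Z^{2} + 17 = 17 + Z^{2}$)
$W{\left(E \right)} = \frac{\sqrt{E} \left(-1 + 6 E\right)}{3}$ ($W{\left(E \right)} = \frac{\left(-1 + E 6\right) \sqrt{E}}{3} = \frac{\left(-1 + 6 E\right) \sqrt{E}}{3} = \frac{\sqrt{E} \left(-1 + 6 E\right)}{3}$)
$- W{\left(37 \right)} d{\left(z \right)} = - \frac{\sqrt{37} \left(-1 + 6 \cdot 37\right)}{3} \left(17 + 7^{2}\right) = - \frac{\sqrt{37} \left(-1 + 222\right)}{3} \left(17 + 49\right) = - \frac{1}{3} \sqrt{37} \cdot 221 \cdot 66 = - \frac{221 \sqrt{37}}{3} \cdot 66 = - 4862 \sqrt{37}$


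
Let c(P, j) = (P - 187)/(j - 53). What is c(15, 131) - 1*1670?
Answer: -65216/39 ≈ -1672.2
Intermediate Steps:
c(P, j) = (-187 + P)/(-53 + j)
c(15, 131) - 1*1670 = (-187 + 15)/(-53 + 131) - 1*1670 = -172/78 - 1670 = (1/78)*(-172) - 1670 = -86/39 - 1670 = -65216/39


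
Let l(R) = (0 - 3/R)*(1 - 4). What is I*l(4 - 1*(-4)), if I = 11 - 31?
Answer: -45/2 ≈ -22.500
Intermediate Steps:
l(R) = 9/R (l(R) = -3/R*(-3) = 9/R)
I = -20
I*l(4 - 1*(-4)) = -180/(4 - 1*(-4)) = -180/(4 + 4) = -180/8 = -20*9/8 = -45/2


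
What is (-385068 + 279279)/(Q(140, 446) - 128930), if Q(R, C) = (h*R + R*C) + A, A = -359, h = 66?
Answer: 35263/19203 ≈ 1.8363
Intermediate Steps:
Q(R, C) = -359 + 66*R + C*R (Q(R, C) = (66*R + R*C) - 359 = (66*R + C*R) - 359 = -359 + 66*R + C*R)
(-385068 + 279279)/(Q(140, 446) - 128930) = (-385068 + 279279)/((-359 + 66*140 + 446*140) - 128930) = -105789/((-359 + 9240 + 62440) - 128930) = -105789/(71321 - 128930) = -105789/(-57609) = -105789*(-1/57609) = 35263/19203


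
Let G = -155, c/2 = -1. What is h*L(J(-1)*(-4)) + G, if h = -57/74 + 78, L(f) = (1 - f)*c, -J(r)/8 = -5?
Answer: -925850/37 ≈ -25023.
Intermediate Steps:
J(r) = 40 (J(r) = -8*(-5) = 40)
c = -2 (c = 2*(-1) = -2)
L(f) = -2 + 2*f (L(f) = (1 - f)*(-2) = -2 + 2*f)
h = 5715/74 (h = -57*1/74 + 78 = -57/74 + 78 = 5715/74 ≈ 77.230)
h*L(J(-1)*(-4)) + G = 5715*(-2 + 2*(40*(-4)))/74 - 155 = 5715*(-2 + 2*(-160))/74 - 155 = 5715*(-2 - 320)/74 - 155 = (5715/74)*(-322) - 155 = -920115/37 - 155 = -925850/37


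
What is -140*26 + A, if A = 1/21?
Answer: -76439/21 ≈ -3640.0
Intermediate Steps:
A = 1/21 ≈ 0.047619
-140*26 + A = -140*26 + 1/21 = -3640 + 1/21 = -76439/21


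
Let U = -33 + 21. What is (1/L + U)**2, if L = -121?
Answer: 2111209/14641 ≈ 144.20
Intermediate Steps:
U = -12
(1/L + U)**2 = (1/(-121) - 12)**2 = (-1/121 - 12)**2 = (-1453/121)**2 = 2111209/14641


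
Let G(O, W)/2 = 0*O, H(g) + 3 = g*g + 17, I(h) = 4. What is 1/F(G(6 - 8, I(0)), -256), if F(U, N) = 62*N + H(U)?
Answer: -1/15858 ≈ -6.3060e-5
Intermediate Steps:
H(g) = 14 + g**2 (H(g) = -3 + (g*g + 17) = -3 + (g**2 + 17) = -3 + (17 + g**2) = 14 + g**2)
G(O, W) = 0 (G(O, W) = 2*(0*O) = 2*0 = 0)
F(U, N) = 14 + U**2 + 62*N (F(U, N) = 62*N + (14 + U**2) = 14 + U**2 + 62*N)
1/F(G(6 - 8, I(0)), -256) = 1/(14 + 0**2 + 62*(-256)) = 1/(14 + 0 - 15872) = 1/(-15858) = -1/15858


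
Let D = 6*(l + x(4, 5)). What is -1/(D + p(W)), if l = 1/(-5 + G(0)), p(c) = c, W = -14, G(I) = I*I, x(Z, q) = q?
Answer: -5/74 ≈ -0.067568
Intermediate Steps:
G(I) = I²
l = -⅕ (l = 1/(-5 + 0²) = 1/(-5 + 0) = 1/(-5) = -⅕ ≈ -0.20000)
D = 144/5 (D = 6*(-⅕ + 5) = 6*(24/5) = 144/5 ≈ 28.800)
-1/(D + p(W)) = -1/(144/5 - 14) = -1/74/5 = -1*5/74 = -5/74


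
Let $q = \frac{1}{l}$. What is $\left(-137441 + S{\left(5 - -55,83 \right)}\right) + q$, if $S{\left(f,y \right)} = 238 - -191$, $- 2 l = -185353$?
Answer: $- \frac{25395585234}{185353} \approx -1.3701 \cdot 10^{5}$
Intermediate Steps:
$l = \frac{185353}{2}$ ($l = \left(- \frac{1}{2}\right) \left(-185353\right) = \frac{185353}{2} \approx 92677.0$)
$q = \frac{2}{185353}$ ($q = \frac{1}{\frac{185353}{2}} = \frac{2}{185353} \approx 1.079 \cdot 10^{-5}$)
$S{\left(f,y \right)} = 429$ ($S{\left(f,y \right)} = 238 + 191 = 429$)
$\left(-137441 + S{\left(5 - -55,83 \right)}\right) + q = \left(-137441 + 429\right) + \frac{2}{185353} = -137012 + \frac{2}{185353} = - \frac{25395585234}{185353}$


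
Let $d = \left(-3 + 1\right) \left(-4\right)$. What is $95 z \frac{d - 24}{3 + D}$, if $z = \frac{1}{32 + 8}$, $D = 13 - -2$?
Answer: $- \frac{19}{9} \approx -2.1111$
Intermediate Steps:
$D = 15$ ($D = 13 + 2 = 15$)
$z = \frac{1}{40} \approx 0.025$
$d = 8$ ($d = \left(-2\right) \left(-4\right) = 8$)
$95 z \frac{d - 24}{3 + D} = 95 \cdot \frac{1}{40} \frac{8 - 24}{3 + 15} = \frac{19 \left(- \frac{16}{18}\right)}{8} = \frac{19 \left(\left(-16\right) \frac{1}{18}\right)}{8} = \frac{19}{8} \left(- \frac{8}{9}\right) = - \frac{19}{9}$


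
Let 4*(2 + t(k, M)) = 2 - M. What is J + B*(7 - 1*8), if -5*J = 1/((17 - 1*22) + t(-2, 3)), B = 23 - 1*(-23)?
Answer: -6666/145 ≈ -45.972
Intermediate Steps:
t(k, M) = -3/2 - M/4 (t(k, M) = -2 + (2 - M)/4 = -2 + (1/2 - M/4) = -3/2 - M/4)
B = 46 (B = 23 + 23 = 46)
J = 4/145 (J = -1/(5*((17 - 1*22) + (-3/2 - 1/4*3))) = -1/(5*((17 - 22) + (-3/2 - 3/4))) = -1/(5*(-5 - 9/4)) = -1/(5*(-29/4)) = -1/5*(-4/29) = 4/145 ≈ 0.027586)
J + B*(7 - 1*8) = 4/145 + 46*(7 - 1*8) = 4/145 + 46*(7 - 8) = 4/145 + 46*(-1) = 4/145 - 46 = -6666/145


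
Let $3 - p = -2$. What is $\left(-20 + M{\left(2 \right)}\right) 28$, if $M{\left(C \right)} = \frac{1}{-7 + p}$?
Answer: $-574$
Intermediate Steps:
$p = 5$ ($p = 3 - -2 = 3 + 2 = 5$)
$M{\left(C \right)} = - \frac{1}{2}$ ($M{\left(C \right)} = \frac{1}{-7 + 5} = \frac{1}{-2} = - \frac{1}{2}$)
$\left(-20 + M{\left(2 \right)}\right) 28 = \left(-20 - \frac{1}{2}\right) 28 = \left(- \frac{41}{2}\right) 28 = -574$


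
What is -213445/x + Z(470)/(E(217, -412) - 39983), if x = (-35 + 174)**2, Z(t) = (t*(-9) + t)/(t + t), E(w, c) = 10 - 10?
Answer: -8534094151/772511543 ≈ -11.047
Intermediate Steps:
E(w, c) = 0
Z(t) = -4 (Z(t) = (-9*t + t)/((2*t)) = (-8*t)*(1/(2*t)) = -4)
x = 19321 (x = 139**2 = 19321)
-213445/x + Z(470)/(E(217, -412) - 39983) = -213445/19321 - 4/(0 - 39983) = -213445*1/19321 - 4/(-39983) = -213445/19321 - 4*(-1/39983) = -213445/19321 + 4/39983 = -8534094151/772511543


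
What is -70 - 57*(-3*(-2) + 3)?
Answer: -583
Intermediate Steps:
-70 - 57*(-3*(-2) + 3) = -70 - 57*(6 + 3) = -70 - 57*9 = -70 - 513 = -583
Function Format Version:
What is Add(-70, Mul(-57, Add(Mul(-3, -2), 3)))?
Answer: -583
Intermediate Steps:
Add(-70, Mul(-57, Add(Mul(-3, -2), 3))) = Add(-70, Mul(-57, Add(6, 3))) = Add(-70, Mul(-57, 9)) = Add(-70, -513) = -583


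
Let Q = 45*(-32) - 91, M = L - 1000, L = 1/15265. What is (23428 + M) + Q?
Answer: 318992706/15265 ≈ 20897.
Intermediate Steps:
L = 1/15265 ≈ 6.5509e-5
M = -15264999/15265 (M = 1/15265 - 1000 = -15264999/15265 ≈ -1000.0)
Q = -1531 (Q = -1440 - 91 = -1531)
(23428 + M) + Q = (23428 - 15264999/15265) - 1531 = 342363421/15265 - 1531 = 318992706/15265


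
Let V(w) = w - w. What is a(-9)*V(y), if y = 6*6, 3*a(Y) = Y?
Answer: 0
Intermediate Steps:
a(Y) = Y/3
y = 36
V(w) = 0
a(-9)*V(y) = ((⅓)*(-9))*0 = -3*0 = 0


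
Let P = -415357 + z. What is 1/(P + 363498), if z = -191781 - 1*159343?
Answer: -1/402983 ≈ -2.4815e-6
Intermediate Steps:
z = -351124 (z = -191781 - 159343 = -351124)
P = -766481 (P = -415357 - 351124 = -766481)
1/(P + 363498) = 1/(-766481 + 363498) = 1/(-402983) = -1/402983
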